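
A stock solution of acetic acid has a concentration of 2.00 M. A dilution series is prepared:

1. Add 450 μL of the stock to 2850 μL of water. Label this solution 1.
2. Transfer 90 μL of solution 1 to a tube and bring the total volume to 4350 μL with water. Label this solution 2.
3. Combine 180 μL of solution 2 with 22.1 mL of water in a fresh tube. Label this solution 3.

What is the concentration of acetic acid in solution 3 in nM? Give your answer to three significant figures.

Step 1: 450 μL + 2850 μL = 3300 μL total → factor 3300/450 = 7.3333
Step 2: 90 μL brought to 4350 μL → factor 4350/90 = 48.333
Step 3: 180 μL + 22.1 mL = 22280 μL total → factor 22280/180 = 123.78
Overall dilution factor = 7.3333 × 48.333 × 123.78 = 43872
Final = 2.00 M / 43872 = 4.559 × 10^-5 M = 4.56 × 10^4 nM

4.56 × 10^4 nM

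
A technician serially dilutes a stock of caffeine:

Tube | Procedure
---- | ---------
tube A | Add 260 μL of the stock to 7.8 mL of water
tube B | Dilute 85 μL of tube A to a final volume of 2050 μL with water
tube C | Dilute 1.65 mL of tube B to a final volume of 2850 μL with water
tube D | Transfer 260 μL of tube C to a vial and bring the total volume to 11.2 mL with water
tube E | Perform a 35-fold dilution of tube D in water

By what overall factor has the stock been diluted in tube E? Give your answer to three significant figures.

1.95 × 10^6

Step 1: 260 μL + 7.8 mL = 8060 μL total → factor 8060/260 = 31
Step 2: 85 μL brought to 2050 μL → factor 2050/85 = 24.118
Step 3: 1.65 mL brought to 2850 μL → factor 2.85/1.65 = 1.7273
Step 4: 260 μL brought to 11.2 mL → factor 11200/260 = 43.077
Step 5: 35-fold → factor 35
Overall dilution factor = 31 × 24.118 × 1.7273 × 43.077 × 35 = 1.947 × 10^6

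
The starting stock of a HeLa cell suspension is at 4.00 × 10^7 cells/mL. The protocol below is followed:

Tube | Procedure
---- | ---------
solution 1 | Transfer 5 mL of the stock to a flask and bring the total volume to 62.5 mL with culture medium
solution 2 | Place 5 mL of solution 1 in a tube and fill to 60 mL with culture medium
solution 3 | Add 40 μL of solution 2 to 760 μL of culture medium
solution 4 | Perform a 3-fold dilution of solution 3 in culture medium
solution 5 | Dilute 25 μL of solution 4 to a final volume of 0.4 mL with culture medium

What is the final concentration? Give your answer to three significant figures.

Step 1: 5 mL brought to 62.5 mL → factor 62.5/5 = 12.5
Step 2: 5 mL brought to 60 mL → factor 60/5 = 12
Step 3: 40 μL + 760 μL = 800 μL total → factor 800/40 = 20
Step 4: 3-fold → factor 3
Step 5: 25 μL brought to 0.4 mL → factor 400/25 = 16
Overall dilution factor = 12.5 × 12 × 20 × 3 × 16 = 1.44 × 10^5
Final = 4.00 × 10^7 cells/mL / 1.44 × 10^5 = 278 cells/mL

278 cells/mL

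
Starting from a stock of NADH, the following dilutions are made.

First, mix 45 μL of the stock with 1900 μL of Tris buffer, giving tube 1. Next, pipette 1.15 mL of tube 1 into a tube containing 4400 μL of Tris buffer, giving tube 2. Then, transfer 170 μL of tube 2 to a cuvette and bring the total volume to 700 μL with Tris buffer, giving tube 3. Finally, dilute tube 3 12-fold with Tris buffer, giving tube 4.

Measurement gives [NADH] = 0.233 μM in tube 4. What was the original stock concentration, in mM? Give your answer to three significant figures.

Step 1: 45 μL + 1900 μL = 1945 μL total → factor 1945/45 = 43.222
Step 2: 1.15 mL + 4400 μL = 5.55 mL total → factor 5.55/1.15 = 4.8261
Step 3: 170 μL brought to 700 μL → factor 700/170 = 4.1176
Step 4: 12-fold → factor 12
Overall dilution factor = 43.222 × 4.8261 × 4.1176 × 12 = 10307
Stock = 0.233 μM × 10307 = 2402 μM = 2.40 mM

2.40 mM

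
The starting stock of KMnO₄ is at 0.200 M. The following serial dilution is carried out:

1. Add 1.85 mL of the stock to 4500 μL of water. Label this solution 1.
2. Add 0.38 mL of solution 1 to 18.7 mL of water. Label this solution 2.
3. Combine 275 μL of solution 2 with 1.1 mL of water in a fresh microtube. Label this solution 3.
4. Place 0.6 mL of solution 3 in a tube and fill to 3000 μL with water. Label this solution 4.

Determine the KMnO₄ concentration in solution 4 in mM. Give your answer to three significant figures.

0.0464 mM

Step 1: 1.85 mL + 4500 μL = 6.35 mL total → factor 6.35/1.85 = 3.4324
Step 2: 0.38 mL + 18.7 mL = 19.08 mL total → factor 19.08/0.38 = 50.211
Step 3: 275 μL + 1.1 mL = 1375 μL total → factor 1375/275 = 5
Step 4: 0.6 mL brought to 3000 μL → factor 3/0.6 = 5
Overall dilution factor = 3.4324 × 50.211 × 5 × 5 = 4308.6
Final = 0.200 M / 4308.6 = 4.642 × 10^-5 M = 0.0464 mM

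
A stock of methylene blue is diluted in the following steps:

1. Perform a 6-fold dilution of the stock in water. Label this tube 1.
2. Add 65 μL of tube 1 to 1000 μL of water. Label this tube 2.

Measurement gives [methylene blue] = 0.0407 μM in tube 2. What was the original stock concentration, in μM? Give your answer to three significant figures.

Step 1: 6-fold → factor 6
Step 2: 65 μL + 1000 μL = 1065 μL total → factor 1065/65 = 16.385
Overall dilution factor = 6 × 16.385 = 98.308
Stock = 0.0407 μM × 98.308 = 4.00 μM

4.00 μM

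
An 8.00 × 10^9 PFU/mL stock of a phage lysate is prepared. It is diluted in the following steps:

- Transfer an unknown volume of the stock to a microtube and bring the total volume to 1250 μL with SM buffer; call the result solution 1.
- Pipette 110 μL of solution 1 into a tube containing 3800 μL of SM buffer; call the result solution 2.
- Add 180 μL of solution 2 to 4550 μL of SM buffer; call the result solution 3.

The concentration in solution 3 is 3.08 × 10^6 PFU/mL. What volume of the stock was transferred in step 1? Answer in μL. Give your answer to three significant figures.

Step 1: v brought to 1250 μL → factor = 1250 μL/v
Step 2: 110 μL + 3800 μL = 3910 μL total → factor 3910/110 = 35.545
Step 3: 180 μL + 4550 μL = 4730 μL total → factor 4730/180 = 26.278
Product of known-step factors = 934.06
Overall factor = 8.00 × 10^9 PFU/mL / (3.08 × 10^6 PFU/mL) = 2597.4
Step-1 factor = 2597.4 / 934.06 = 2.7808
v = 1250 μL / 2.7808 = 450 μL

450 μL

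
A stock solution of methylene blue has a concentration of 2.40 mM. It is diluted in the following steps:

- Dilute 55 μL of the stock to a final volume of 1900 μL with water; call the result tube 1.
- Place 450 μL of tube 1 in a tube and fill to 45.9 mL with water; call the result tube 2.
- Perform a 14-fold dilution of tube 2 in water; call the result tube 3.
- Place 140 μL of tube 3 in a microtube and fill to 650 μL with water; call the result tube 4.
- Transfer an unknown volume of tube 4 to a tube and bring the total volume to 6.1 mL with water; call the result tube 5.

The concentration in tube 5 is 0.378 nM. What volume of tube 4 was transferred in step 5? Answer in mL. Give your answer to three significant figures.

Step 1: 55 μL brought to 1900 μL → factor 1900/55 = 34.545
Step 2: 450 μL brought to 45.9 mL → factor 45900/450 = 102
Step 3: 14-fold → factor 14
Step 4: 140 μL brought to 650 μL → factor 650/140 = 4.6429
Step 5: v brought to 6.1 mL → factor = 6.1 mL/v
Product of known-step factors = 2.2904 × 10^5
Overall factor = 2.40 mM / (0.378 nM) = 6.3492 × 10^6
Step-5 factor = 6.3492 × 10^6 / 2.2904 × 10^5 = 27.721
v = 6.1 mL / 27.721 = 0.220 mL

0.220 mL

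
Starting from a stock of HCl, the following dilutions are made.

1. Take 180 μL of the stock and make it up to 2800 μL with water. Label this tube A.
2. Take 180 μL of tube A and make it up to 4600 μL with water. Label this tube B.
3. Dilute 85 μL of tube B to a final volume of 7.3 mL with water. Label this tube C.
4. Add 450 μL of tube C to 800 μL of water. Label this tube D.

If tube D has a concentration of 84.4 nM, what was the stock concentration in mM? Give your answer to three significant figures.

Step 1: 180 μL brought to 2800 μL → factor 2800/180 = 15.556
Step 2: 180 μL brought to 4600 μL → factor 4600/180 = 25.556
Step 3: 85 μL brought to 7.3 mL → factor 7300/85 = 85.882
Step 4: 450 μL + 800 μL = 1250 μL total → factor 1250/450 = 2.7778
Overall dilution factor = 15.556 × 25.556 × 85.882 × 2.7778 = 94836
Stock = 84.4 nM × 94836 = 8.004 × 10^6 nM = 8.00 mM

8.00 mM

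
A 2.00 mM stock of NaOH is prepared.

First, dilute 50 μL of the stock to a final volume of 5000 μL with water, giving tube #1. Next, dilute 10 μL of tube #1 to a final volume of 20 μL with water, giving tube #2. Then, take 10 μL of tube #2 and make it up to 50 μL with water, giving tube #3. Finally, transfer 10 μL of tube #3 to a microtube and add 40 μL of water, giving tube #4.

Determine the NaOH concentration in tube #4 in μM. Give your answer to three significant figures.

Step 1: 50 μL brought to 5000 μL → factor 5000/50 = 100
Step 2: 10 μL brought to 20 μL → factor 20/10 = 2
Step 3: 10 μL brought to 50 μL → factor 50/10 = 5
Step 4: 10 μL + 40 μL = 50 μL total → factor 50/10 = 5
Overall dilution factor = 100 × 2 × 5 × 5 = 5000
Final = 2.00 mM / 5000 = 0.0004000 mM = 0.400 μM

0.400 μM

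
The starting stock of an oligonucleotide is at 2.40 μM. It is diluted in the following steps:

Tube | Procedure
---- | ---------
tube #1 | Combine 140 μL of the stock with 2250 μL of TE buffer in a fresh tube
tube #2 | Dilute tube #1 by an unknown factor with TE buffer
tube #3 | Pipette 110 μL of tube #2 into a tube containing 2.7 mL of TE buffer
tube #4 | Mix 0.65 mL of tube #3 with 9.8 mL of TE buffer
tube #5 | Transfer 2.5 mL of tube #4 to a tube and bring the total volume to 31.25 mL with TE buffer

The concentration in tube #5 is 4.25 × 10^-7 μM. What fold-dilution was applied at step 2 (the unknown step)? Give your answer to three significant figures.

Step 1: 140 μL + 2250 μL = 2390 μL total → factor 2390/140 = 17.071
Step 2: unknown factor x
Step 3: 110 μL + 2.7 mL = 2810 μL total → factor 2810/110 = 25.545
Step 4: 0.65 mL + 9.8 mL = 10.45 mL total → factor 10.45/0.65 = 16.077
Step 5: 2.5 mL brought to 31.25 mL → factor 31.25/2.5 = 12.5
Product of known-step factors = 87639
Overall factor = 2.40 μM / (4.25 × 10^-7 μM) = 5.6471 × 10^6
x = 5.6471 × 10^6 / 87639 = 64.4

64.4-fold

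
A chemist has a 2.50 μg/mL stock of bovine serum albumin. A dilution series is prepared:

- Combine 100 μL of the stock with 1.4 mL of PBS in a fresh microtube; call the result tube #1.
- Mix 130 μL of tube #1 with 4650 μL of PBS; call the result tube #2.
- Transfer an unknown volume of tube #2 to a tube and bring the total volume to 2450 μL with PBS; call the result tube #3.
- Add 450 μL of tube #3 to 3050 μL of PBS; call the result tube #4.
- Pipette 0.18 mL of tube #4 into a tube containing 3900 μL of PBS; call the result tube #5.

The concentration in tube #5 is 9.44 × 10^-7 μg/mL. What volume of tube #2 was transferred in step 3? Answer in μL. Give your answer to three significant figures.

90.0 μL

Step 1: 100 μL + 1.4 mL = 1500 μL total → factor 1500/100 = 15
Step 2: 130 μL + 4650 μL = 4780 μL total → factor 4780/130 = 36.769
Step 3: v brought to 2450 μL → factor = 2450 μL/v
Step 4: 450 μL + 3050 μL = 3500 μL total → factor 3500/450 = 7.7778
Step 5: 0.18 mL + 3900 μL = 4.08 mL total → factor 4.08/0.18 = 22.667
Product of known-step factors = 97234
Overall factor = 2.50 μg/mL / (9.44 × 10^-7 μg/mL) = 2.6483 × 10^6
Step-3 factor = 2.6483 × 10^6 / 97234 = 27.236
v = 2450 μL / 27.236 = 90.0 μL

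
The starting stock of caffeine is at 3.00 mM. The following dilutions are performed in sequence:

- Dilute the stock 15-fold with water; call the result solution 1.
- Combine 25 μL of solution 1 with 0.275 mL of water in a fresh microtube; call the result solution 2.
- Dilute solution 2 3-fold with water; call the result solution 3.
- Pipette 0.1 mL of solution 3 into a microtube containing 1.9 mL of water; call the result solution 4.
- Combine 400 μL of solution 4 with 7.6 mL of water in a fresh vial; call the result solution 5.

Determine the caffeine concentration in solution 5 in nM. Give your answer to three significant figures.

Step 1: 15-fold → factor 15
Step 2: 25 μL + 0.275 mL = 300 μL total → factor 300/25 = 12
Step 3: 3-fold → factor 3
Step 4: 0.1 mL + 1.9 mL = 2 mL total → factor 2/0.1 = 20
Step 5: 400 μL + 7.6 mL = 8000 μL total → factor 8000/400 = 20
Overall dilution factor = 15 × 12 × 3 × 20 × 20 = 2.16 × 10^5
Final = 3.00 mM / 2.16 × 10^5 = 1.389 × 10^-5 mM = 13.9 nM

13.9 nM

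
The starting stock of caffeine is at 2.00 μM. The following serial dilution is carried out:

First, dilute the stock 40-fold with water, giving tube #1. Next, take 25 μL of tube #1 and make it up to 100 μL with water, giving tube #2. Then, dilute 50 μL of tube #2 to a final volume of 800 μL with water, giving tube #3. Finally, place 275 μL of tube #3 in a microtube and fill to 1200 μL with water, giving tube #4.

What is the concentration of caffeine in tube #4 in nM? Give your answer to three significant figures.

Step 1: 40-fold → factor 40
Step 2: 25 μL brought to 100 μL → factor 100/25 = 4
Step 3: 50 μL brought to 800 μL → factor 800/50 = 16
Step 4: 275 μL brought to 1200 μL → factor 1200/275 = 4.3636
Overall dilution factor = 40 × 4 × 16 × 4.3636 = 11171
Final = 2.00 μM / 11171 = 0.0001790 μM = 0.179 nM

0.179 nM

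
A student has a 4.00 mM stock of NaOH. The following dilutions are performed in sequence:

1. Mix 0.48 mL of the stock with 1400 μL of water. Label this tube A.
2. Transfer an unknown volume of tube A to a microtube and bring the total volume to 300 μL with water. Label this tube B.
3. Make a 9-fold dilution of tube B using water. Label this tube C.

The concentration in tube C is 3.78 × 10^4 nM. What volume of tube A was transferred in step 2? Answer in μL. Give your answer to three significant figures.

99.9 μL

Step 1: 0.48 mL + 1400 μL = 1.88 mL total → factor 1.88/0.48 = 3.9167
Step 2: v brought to 300 μL → factor = 300 μL/v
Step 3: 9-fold → factor 9
Product of known-step factors = 35.25
Overall factor = 4.00 mM / (3.78 × 10^4 nM) = 105.82
Step-2 factor = 105.82 / 35.25 = 3.002
v = 300 μL / 3.002 = 99.9 μL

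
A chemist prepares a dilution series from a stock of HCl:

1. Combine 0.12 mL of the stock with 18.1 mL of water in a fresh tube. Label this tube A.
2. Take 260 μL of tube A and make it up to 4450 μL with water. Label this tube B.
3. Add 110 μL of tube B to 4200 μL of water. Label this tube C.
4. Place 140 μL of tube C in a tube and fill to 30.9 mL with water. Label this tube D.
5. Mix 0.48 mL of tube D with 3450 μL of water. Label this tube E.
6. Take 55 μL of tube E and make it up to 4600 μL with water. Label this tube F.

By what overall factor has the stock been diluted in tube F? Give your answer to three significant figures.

1.54 × 10^10

Step 1: 0.12 mL + 18.1 mL = 18.22 mL total → factor 18.22/0.12 = 151.83
Step 2: 260 μL brought to 4450 μL → factor 4450/260 = 17.115
Step 3: 110 μL + 4200 μL = 4310 μL total → factor 4310/110 = 39.182
Step 4: 140 μL brought to 30.9 mL → factor 30900/140 = 220.71
Step 5: 0.48 mL + 3450 μL = 3.93 mL total → factor 3.93/0.48 = 8.1875
Step 6: 55 μL brought to 4600 μL → factor 4600/55 = 83.636
Overall dilution factor = 151.83 × 17.115 × 39.182 × 220.71 × 8.1875 × 83.636 = 1.5389 × 10^10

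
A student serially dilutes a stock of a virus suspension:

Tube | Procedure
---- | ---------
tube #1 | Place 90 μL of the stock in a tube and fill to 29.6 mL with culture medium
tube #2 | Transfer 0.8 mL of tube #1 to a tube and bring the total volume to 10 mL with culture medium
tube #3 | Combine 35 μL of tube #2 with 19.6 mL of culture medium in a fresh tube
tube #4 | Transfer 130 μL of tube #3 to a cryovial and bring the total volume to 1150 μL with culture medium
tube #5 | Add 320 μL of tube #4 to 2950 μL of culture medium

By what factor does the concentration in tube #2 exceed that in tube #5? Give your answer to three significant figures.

Step 1: 90 μL brought to 29.6 mL → factor 29600/90 = 328.89
Step 2: 0.8 mL brought to 10 mL → factor 10/0.8 = 12.5
Step 3: 35 μL + 19.6 mL = 19635 μL total → factor 19635/35 = 561
Step 4: 130 μL brought to 1150 μL → factor 1150/130 = 8.8462
Step 5: 320 μL + 2950 μL = 3270 μL total → factor 3270/320 = 10.219
Dilution factor to tube #2 = 4111.1; to tube #5 = 2.0848 × 10^8
[tube #2]/[tube #5] = (factor to tube #5)/(factor to tube #2) = 2.0848 × 10^8/4111.1 = 5.07 × 10^4

5.07 × 10^4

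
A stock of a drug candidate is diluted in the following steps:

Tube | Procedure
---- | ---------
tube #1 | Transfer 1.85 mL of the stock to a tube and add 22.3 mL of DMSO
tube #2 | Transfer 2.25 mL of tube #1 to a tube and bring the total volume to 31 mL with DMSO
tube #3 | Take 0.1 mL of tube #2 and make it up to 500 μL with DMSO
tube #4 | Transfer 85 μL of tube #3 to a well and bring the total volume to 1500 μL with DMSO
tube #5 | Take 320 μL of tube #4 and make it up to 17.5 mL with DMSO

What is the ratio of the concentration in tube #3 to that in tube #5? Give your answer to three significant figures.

Step 1: 1.85 mL + 22.3 mL = 24.15 mL total → factor 24.15/1.85 = 13.054
Step 2: 2.25 mL brought to 31 mL → factor 31/2.25 = 13.778
Step 3: 0.1 mL brought to 500 μL → factor 0.5/0.1 = 5
Step 4: 85 μL brought to 1500 μL → factor 1500/85 = 17.647
Step 5: 320 μL brought to 17.5 mL → factor 17500/320 = 54.688
Dilution factor to tube #3 = 899.28; to tube #5 = 8.6787 × 10^5
[tube #3]/[tube #5] = (factor to tube #5)/(factor to tube #3) = 8.6787 × 10^5/899.28 = 965

965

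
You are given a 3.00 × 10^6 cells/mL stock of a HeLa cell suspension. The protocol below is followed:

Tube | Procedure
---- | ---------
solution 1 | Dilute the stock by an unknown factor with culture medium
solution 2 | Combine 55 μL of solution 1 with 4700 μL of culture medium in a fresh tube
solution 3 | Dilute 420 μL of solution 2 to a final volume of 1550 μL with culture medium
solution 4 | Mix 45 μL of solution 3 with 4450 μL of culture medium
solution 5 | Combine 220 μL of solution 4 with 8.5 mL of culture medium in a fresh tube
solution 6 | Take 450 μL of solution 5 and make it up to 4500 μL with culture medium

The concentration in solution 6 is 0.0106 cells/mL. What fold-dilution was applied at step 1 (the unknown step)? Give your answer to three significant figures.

22.4-fold

Step 1: unknown factor x
Step 2: 55 μL + 4700 μL = 4755 μL total → factor 4755/55 = 86.455
Step 3: 420 μL brought to 1550 μL → factor 1550/420 = 3.6905
Step 4: 45 μL + 4450 μL = 4495 μL total → factor 4495/45 = 99.889
Step 5: 220 μL + 8.5 mL = 8720 μL total → factor 8720/220 = 39.636
Step 6: 450 μL brought to 4500 μL → factor 4500/450 = 10
Product of known-step factors = 1.2632 × 10^7
Overall factor = 3.00 × 10^6 cells/mL / (0.0106 cells/mL) = 2.8302 × 10^8
x = 2.8302 × 10^8 / 1.2632 × 10^7 = 22.4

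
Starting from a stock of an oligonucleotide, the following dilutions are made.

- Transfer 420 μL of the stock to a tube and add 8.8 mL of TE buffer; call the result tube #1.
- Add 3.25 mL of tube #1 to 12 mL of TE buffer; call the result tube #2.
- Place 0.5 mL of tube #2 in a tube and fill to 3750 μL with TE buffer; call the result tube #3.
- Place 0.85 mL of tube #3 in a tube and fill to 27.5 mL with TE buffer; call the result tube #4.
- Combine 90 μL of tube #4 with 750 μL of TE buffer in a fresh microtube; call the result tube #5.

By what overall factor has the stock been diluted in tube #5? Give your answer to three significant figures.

Step 1: 420 μL + 8.8 mL = 9220 μL total → factor 9220/420 = 21.952
Step 2: 3.25 mL + 12 mL = 15.25 mL total → factor 15.25/3.25 = 4.6923
Step 3: 0.5 mL brought to 3750 μL → factor 3.75/0.5 = 7.5
Step 4: 0.85 mL brought to 27.5 mL → factor 27.5/0.85 = 32.353
Step 5: 90 μL + 750 μL = 840 μL total → factor 840/90 = 9.3333
Overall dilution factor = 21.952 × 4.6923 × 7.5 × 32.353 × 9.3333 = 2.3328 × 10^5

2.33 × 10^5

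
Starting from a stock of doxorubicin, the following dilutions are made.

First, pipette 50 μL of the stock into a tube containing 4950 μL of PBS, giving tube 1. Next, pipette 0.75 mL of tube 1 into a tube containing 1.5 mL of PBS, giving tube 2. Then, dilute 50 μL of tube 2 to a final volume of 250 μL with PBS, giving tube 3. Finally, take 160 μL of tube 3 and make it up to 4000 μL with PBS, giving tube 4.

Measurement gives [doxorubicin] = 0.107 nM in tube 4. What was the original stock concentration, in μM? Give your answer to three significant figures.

Step 1: 50 μL + 4950 μL = 5000 μL total → factor 5000/50 = 100
Step 2: 0.75 mL + 1.5 mL = 2.25 mL total → factor 2.25/0.75 = 3
Step 3: 50 μL brought to 250 μL → factor 250/50 = 5
Step 4: 160 μL brought to 4000 μL → factor 4000/160 = 25
Overall dilution factor = 100 × 3 × 5 × 25 = 37500
Stock = 0.107 nM × 37500 = 4012 nM = 4.01 μM

4.01 μM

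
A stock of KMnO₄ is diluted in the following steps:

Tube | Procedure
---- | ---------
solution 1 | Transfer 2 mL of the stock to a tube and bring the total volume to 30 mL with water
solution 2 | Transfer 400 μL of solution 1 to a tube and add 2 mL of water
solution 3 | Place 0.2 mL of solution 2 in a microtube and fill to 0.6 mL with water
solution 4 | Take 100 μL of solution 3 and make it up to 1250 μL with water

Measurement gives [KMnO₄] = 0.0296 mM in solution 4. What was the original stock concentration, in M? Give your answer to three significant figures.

0.0999 M

Step 1: 2 mL brought to 30 mL → factor 30/2 = 15
Step 2: 400 μL + 2 mL = 2400 μL total → factor 2400/400 = 6
Step 3: 0.2 mL brought to 0.6 mL → factor 0.6/0.2 = 3
Step 4: 100 μL brought to 1250 μL → factor 1250/100 = 12.5
Overall dilution factor = 15 × 6 × 3 × 12.5 = 3375
Stock = 0.0296 mM × 3375 = 99.90 mM = 0.0999 M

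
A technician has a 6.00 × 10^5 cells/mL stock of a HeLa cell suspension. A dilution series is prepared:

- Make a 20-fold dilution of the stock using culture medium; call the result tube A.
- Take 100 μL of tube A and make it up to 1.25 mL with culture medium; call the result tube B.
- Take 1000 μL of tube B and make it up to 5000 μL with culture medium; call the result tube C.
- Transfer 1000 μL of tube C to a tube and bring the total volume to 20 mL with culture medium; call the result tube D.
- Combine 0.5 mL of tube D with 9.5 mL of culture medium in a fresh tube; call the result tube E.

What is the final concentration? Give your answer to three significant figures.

Step 1: 20-fold → factor 20
Step 2: 100 μL brought to 1.25 mL → factor 1250/100 = 12.5
Step 3: 1000 μL brought to 5000 μL → factor 5000/1000 = 5
Step 4: 1000 μL brought to 20 mL → factor 20000/1000 = 20
Step 5: 0.5 mL + 9.5 mL = 10 mL total → factor 10/0.5 = 20
Overall dilution factor = 20 × 12.5 × 5 × 20 × 20 = 5 × 10^5
Final = 6.00 × 10^5 cells/mL / 5 × 10^5 = 1.20 cells/mL

1.20 cells/mL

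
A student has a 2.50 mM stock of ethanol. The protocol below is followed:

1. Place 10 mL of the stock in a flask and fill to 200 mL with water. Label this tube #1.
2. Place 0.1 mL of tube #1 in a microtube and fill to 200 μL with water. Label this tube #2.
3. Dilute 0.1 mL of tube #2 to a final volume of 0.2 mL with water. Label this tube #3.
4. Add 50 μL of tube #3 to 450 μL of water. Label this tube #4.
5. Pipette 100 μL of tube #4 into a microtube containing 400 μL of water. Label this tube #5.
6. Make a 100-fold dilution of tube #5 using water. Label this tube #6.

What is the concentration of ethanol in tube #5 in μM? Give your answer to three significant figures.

0.625 μM

Step 1: 10 mL brought to 200 mL → factor 200/10 = 20
Step 2: 0.1 mL brought to 200 μL → factor 0.2/0.1 = 2
Step 3: 0.1 mL brought to 0.2 mL → factor 0.2/0.1 = 2
Step 4: 50 μL + 450 μL = 500 μL total → factor 500/50 = 10
Step 5: 100 μL + 400 μL = 500 μL total → factor 500/100 = 5
Dilution factor through tube #5 = 20 × 2 × 2 × 10 × 5 = 4000
[tube #5] = 2.50 mM / 4000 = 0.0006250 mM = 0.625 μM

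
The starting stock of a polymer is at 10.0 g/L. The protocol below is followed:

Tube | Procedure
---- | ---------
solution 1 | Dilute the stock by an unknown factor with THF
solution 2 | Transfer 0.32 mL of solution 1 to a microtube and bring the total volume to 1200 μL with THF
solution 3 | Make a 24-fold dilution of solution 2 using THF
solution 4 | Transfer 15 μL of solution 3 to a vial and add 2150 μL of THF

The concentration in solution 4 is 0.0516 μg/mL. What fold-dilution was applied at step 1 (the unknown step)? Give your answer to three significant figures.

Step 1: unknown factor x
Step 2: 0.32 mL brought to 1200 μL → factor 1.2/0.32 = 3.75
Step 3: 24-fold → factor 24
Step 4: 15 μL + 2150 μL = 2165 μL total → factor 2165/15 = 144.33
Product of known-step factors = 12990
Overall factor = 10.0 g/L / (0.0516 μg/mL) = 1.938 × 10^5
x = 1.938 × 10^5 / 12990 = 14.9

14.9-fold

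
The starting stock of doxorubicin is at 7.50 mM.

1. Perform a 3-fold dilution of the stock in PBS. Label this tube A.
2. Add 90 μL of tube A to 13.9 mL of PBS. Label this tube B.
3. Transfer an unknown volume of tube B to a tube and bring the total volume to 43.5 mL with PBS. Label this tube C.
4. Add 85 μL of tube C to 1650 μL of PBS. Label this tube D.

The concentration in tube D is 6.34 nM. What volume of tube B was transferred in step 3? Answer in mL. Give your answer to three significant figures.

0.350 mL

Step 1: 3-fold → factor 3
Step 2: 90 μL + 13.9 mL = 13990 μL total → factor 13990/90 = 155.44
Step 3: v brought to 43.5 mL → factor = 43.5 mL/v
Step 4: 85 μL + 1650 μL = 1735 μL total → factor 1735/85 = 20.412
Product of known-step factors = 9518.7
Overall factor = 7.50 mM / (6.34 nM) = 1.183 × 10^6
Step-3 factor = 1.183 × 10^6 / 9518.7 = 124.28
v = 43.5 mL / 124.28 = 0.350 mL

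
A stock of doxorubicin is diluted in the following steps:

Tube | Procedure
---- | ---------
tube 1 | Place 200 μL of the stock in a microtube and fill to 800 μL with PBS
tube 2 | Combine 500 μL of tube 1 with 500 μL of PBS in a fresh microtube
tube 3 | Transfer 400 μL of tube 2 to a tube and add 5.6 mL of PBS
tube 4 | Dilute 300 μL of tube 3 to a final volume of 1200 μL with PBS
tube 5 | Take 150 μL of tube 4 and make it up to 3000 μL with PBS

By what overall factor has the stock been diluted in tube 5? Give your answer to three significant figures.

Step 1: 200 μL brought to 800 μL → factor 800/200 = 4
Step 2: 500 μL + 500 μL = 1000 μL total → factor 1000/500 = 2
Step 3: 400 μL + 5.6 mL = 6000 μL total → factor 6000/400 = 15
Step 4: 300 μL brought to 1200 μL → factor 1200/300 = 4
Step 5: 150 μL brought to 3000 μL → factor 3000/150 = 20
Overall dilution factor = 4 × 2 × 15 × 4 × 20 = 9600

9.60 × 10^3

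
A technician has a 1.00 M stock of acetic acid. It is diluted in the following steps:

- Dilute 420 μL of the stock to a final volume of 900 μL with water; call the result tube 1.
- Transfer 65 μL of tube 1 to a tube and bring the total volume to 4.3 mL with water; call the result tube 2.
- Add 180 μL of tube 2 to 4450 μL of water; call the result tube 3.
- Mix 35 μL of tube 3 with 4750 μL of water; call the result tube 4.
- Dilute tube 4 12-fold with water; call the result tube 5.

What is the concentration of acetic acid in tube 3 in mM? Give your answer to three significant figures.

Step 1: 420 μL brought to 900 μL → factor 900/420 = 2.1429
Step 2: 65 μL brought to 4.3 mL → factor 4300/65 = 66.154
Step 3: 180 μL + 4450 μL = 4630 μL total → factor 4630/180 = 25.722
Dilution factor through tube 3 = 2.1429 × 66.154 × 25.722 = 3646.3
[tube 3] = 1.00 M / 3646.3 = 0.0002742 M = 0.274 mM

0.274 mM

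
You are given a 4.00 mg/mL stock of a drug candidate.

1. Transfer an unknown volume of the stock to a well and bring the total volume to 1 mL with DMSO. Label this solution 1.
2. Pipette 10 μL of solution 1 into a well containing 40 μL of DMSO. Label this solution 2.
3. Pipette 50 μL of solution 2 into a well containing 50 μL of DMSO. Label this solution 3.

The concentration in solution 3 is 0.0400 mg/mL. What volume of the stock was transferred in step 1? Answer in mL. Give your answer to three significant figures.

0.100 mL

Step 1: v brought to 1 mL → factor = 1 mL/v
Step 2: 10 μL + 40 μL = 50 μL total → factor 50/10 = 5
Step 3: 50 μL + 50 μL = 100 μL total → factor 100/50 = 2
Product of known-step factors = 10
Overall factor = 4.00 mg/mL / (0.0400 mg/mL) = 100
Step-1 factor = 100 / 10 = 10
v = 1 mL / 10 = 0.100 mL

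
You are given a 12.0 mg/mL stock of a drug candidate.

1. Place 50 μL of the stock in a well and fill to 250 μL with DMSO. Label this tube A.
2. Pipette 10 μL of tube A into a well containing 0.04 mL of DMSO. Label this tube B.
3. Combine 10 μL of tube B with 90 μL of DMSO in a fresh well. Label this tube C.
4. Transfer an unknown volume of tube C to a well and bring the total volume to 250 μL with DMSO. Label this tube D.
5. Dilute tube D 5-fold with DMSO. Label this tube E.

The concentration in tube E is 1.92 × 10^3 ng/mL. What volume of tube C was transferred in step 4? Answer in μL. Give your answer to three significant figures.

Step 1: 50 μL brought to 250 μL → factor 250/50 = 5
Step 2: 10 μL + 0.04 mL = 50 μL total → factor 50/10 = 5
Step 3: 10 μL + 90 μL = 100 μL total → factor 100/10 = 10
Step 4: v brought to 250 μL → factor = 250 μL/v
Step 5: 5-fold → factor 5
Product of known-step factors = 1250
Overall factor = 12.0 mg/mL / (1.92 × 10^3 ng/mL) = 6250
Step-4 factor = 6250 / 1250 = 5
v = 250 μL / 5 = 50.0 μL

50.0 μL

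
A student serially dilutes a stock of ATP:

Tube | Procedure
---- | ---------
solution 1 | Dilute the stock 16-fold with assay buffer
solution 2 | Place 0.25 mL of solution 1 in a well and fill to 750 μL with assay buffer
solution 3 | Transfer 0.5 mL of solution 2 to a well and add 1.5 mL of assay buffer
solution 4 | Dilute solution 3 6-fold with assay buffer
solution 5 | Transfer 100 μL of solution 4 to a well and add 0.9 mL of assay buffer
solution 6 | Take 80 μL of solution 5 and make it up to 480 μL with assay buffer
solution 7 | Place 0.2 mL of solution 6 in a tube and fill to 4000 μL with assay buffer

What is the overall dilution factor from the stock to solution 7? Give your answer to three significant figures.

Step 1: 16-fold → factor 16
Step 2: 0.25 mL brought to 750 μL → factor 0.75/0.25 = 3
Step 3: 0.5 mL + 1.5 mL = 2 mL total → factor 2/0.5 = 4
Step 4: 6-fold → factor 6
Step 5: 100 μL + 0.9 mL = 1000 μL total → factor 1000/100 = 10
Step 6: 80 μL brought to 480 μL → factor 480/80 = 6
Step 7: 0.2 mL brought to 4000 μL → factor 4/0.2 = 20
Overall dilution factor = 16 × 3 × 4 × 6 × 10 × 6 × 20 = 1.3824 × 10^6

1.38 × 10^6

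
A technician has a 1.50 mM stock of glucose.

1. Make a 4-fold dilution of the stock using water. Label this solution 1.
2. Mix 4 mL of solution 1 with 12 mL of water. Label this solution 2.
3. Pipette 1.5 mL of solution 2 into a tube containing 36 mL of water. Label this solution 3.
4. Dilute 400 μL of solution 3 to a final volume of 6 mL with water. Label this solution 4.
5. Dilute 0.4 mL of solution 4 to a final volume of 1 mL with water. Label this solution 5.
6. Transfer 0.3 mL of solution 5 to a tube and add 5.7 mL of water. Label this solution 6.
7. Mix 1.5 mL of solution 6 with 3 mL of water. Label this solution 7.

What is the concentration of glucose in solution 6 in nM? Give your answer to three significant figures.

Step 1: 4-fold → factor 4
Step 2: 4 mL + 12 mL = 16 mL total → factor 16/4 = 4
Step 3: 1.5 mL + 36 mL = 37.5 mL total → factor 37.5/1.5 = 25
Step 4: 400 μL brought to 6 mL → factor 6000/400 = 15
Step 5: 0.4 mL brought to 1 mL → factor 1/0.4 = 2.5
Step 6: 0.3 mL + 5.7 mL = 6 mL total → factor 6/0.3 = 20
Dilution factor through solution 6 = 4 × 4 × 25 × 15 × 2.5 × 20 = 3 × 10^5
[solution 6] = 1.50 mM / 3 × 10^5 = 5.000 × 10^-6 mM = 5.00 nM

5.00 nM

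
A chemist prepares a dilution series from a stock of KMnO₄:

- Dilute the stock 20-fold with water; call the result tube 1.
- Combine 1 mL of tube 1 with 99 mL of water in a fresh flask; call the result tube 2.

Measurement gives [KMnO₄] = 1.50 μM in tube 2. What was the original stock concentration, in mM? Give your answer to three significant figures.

3.00 mM

Step 1: 20-fold → factor 20
Step 2: 1 mL + 99 mL = 100 mL total → factor 100/1 = 100
Overall dilution factor = 20 × 100 = 2000
Stock = 1.50 μM × 2000 = 3000 μM = 3.00 mM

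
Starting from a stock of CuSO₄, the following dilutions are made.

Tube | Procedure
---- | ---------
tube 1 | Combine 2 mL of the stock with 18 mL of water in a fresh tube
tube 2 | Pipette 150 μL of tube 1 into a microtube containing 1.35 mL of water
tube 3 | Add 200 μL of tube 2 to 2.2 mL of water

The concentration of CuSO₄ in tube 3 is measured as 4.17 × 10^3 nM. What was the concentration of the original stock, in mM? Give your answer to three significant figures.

5.00 mM

Step 1: 2 mL + 18 mL = 20 mL total → factor 20/2 = 10
Step 2: 150 μL + 1.35 mL = 1500 μL total → factor 1500/150 = 10
Step 3: 200 μL + 2.2 mL = 2400 μL total → factor 2400/200 = 12
Overall dilution factor = 10 × 10 × 12 = 1200
Stock = 4.17 × 10^3 nM × 1200 = 5.004 × 10^6 nM = 5.00 mM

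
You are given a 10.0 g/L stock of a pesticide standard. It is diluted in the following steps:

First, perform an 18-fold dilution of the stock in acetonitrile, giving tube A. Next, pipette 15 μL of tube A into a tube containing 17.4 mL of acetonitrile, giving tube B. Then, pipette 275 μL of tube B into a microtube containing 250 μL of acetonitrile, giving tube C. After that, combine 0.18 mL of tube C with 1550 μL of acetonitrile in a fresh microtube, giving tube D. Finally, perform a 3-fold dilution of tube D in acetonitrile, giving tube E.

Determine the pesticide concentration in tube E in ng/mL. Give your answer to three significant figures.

Step 1: 18-fold → factor 18
Step 2: 15 μL + 17.4 mL = 17415 μL total → factor 17415/15 = 1161
Step 3: 275 μL + 250 μL = 525 μL total → factor 525/275 = 1.9091
Step 4: 0.18 mL + 1550 μL = 1.73 mL total → factor 1.73/0.18 = 9.6111
Step 5: 3-fold → factor 3
Overall dilution factor = 18 × 1161 × 1.9091 × 9.6111 × 3 = 1.1503 × 10^6
Final = 10.0 g/L / 1.1503 × 10^6 = 8.693 × 10^-6 g/L = 8.69 ng/mL

8.69 ng/mL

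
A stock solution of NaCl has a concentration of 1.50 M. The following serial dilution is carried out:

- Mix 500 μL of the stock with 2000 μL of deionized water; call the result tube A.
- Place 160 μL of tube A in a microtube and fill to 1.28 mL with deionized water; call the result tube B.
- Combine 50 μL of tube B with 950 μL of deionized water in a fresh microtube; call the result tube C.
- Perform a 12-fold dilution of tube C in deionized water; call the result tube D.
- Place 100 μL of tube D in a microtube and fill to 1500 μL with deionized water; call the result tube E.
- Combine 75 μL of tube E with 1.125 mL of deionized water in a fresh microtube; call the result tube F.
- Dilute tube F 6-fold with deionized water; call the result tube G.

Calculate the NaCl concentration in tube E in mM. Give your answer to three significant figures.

0.0104 mM

Step 1: 500 μL + 2000 μL = 2500 μL total → factor 2500/500 = 5
Step 2: 160 μL brought to 1.28 mL → factor 1280/160 = 8
Step 3: 50 μL + 950 μL = 1000 μL total → factor 1000/50 = 20
Step 4: 12-fold → factor 12
Step 5: 100 μL brought to 1500 μL → factor 1500/100 = 15
Dilution factor through tube E = 5 × 8 × 20 × 12 × 15 = 1.44 × 10^5
[tube E] = 1.50 M / 1.44 × 10^5 = 1.042 × 10^-5 M = 0.0104 mM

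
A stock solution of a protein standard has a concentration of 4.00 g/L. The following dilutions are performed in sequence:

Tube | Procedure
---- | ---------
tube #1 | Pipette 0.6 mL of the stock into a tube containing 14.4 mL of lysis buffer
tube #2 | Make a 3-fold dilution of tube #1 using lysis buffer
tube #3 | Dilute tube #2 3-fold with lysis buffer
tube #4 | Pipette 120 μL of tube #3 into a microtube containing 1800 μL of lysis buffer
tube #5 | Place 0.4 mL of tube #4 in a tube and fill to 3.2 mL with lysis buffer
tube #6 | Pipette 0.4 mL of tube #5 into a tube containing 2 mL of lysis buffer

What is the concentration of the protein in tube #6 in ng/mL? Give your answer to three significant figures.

Step 1: 0.6 mL + 14.4 mL = 15 mL total → factor 15/0.6 = 25
Step 2: 3-fold → factor 3
Step 3: 3-fold → factor 3
Step 4: 120 μL + 1800 μL = 1920 μL total → factor 1920/120 = 16
Step 5: 0.4 mL brought to 3.2 mL → factor 3.2/0.4 = 8
Step 6: 0.4 mL + 2 mL = 2.4 mL total → factor 2.4/0.4 = 6
Overall dilution factor = 25 × 3 × 3 × 16 × 8 × 6 = 1.728 × 10^5
Final = 4.00 g/L / 1.728 × 10^5 = 2.315 × 10^-5 g/L = 23.1 ng/mL

23.1 ng/mL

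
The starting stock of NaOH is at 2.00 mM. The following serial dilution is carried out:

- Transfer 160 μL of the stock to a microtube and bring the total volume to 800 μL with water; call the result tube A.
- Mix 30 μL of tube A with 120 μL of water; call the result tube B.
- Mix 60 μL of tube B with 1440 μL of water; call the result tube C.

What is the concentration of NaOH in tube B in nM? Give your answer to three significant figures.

8.00 × 10^4 nM

Step 1: 160 μL brought to 800 μL → factor 800/160 = 5
Step 2: 30 μL + 120 μL = 150 μL total → factor 150/30 = 5
Dilution factor through tube B = 5 × 5 = 25
[tube B] = 2.00 mM / 25 = 0.08000 mM = 8.00 × 10^4 nM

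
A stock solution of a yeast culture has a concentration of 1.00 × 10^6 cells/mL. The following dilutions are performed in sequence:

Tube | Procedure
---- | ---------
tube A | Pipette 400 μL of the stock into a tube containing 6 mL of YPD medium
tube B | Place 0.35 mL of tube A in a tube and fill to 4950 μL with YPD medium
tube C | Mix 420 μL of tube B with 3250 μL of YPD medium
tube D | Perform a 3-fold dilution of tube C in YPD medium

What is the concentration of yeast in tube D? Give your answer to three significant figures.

Step 1: 400 μL + 6 mL = 6400 μL total → factor 6400/400 = 16
Step 2: 0.35 mL brought to 4950 μL → factor 4.95/0.35 = 14.143
Step 3: 420 μL + 3250 μL = 3670 μL total → factor 3670/420 = 8.7381
Step 4: 3-fold → factor 3
Overall dilution factor = 16 × 14.143 × 8.7381 × 3 = 5931.9
Final = 1.00 × 10^6 cells/mL / 5931.9 = 169 cells/mL

169 cells/mL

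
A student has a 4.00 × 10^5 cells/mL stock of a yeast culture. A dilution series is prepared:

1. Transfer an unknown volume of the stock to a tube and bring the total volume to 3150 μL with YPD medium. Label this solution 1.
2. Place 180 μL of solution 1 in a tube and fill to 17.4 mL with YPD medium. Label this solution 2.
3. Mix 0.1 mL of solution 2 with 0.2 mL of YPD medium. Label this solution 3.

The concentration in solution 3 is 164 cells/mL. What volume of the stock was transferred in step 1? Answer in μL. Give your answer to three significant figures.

Step 1: v brought to 3150 μL → factor = 3150 μL/v
Step 2: 180 μL brought to 17.4 mL → factor 17400/180 = 96.667
Step 3: 0.1 mL + 0.2 mL = 0.3 mL total → factor 0.3/0.1 = 3
Product of known-step factors = 290
Overall factor = 4.00 × 10^5 cells/mL / (164 cells/mL) = 2439
Step-1 factor = 2439 / 290 = 8.4104
v = 3150 μL / 8.4104 = 375 μL

375 μL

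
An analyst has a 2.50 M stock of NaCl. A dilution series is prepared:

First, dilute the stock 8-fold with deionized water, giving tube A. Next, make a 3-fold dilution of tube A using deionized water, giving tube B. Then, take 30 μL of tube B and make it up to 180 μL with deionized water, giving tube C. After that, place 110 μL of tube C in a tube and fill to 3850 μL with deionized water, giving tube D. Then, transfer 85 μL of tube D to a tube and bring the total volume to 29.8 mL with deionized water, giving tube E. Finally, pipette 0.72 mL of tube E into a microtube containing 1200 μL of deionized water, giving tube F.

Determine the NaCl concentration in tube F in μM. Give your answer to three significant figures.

0.531 μM

Step 1: 8-fold → factor 8
Step 2: 3-fold → factor 3
Step 3: 30 μL brought to 180 μL → factor 180/30 = 6
Step 4: 110 μL brought to 3850 μL → factor 3850/110 = 35
Step 5: 85 μL brought to 29.8 mL → factor 29800/85 = 350.59
Step 6: 0.72 mL + 1200 μL = 1.92 mL total → factor 1.92/0.72 = 2.6667
Overall dilution factor = 8 × 3 × 6 × 35 × 350.59 × 2.6667 = 4.7119 × 10^6
Final = 2.50 M / 4.7119 × 10^6 = 5.306 × 10^-7 M = 0.531 μM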